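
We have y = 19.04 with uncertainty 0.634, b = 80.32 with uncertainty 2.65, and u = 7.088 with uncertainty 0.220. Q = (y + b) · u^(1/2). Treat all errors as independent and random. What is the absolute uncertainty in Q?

Let w = y + b = 99.36. δw = √(δy² + δb²) = √(0.402 + 7.02) = 2.72, so δw/w = 0.0274.
Q is then a monomial in w, u:
δQ/Q = √((δw/w)² + (½·δu/u)²) = √(0.000752 + 0.000241) = 0.0315
Q = 264.5, so δQ = 0.0315 × 264.5 = 8.34.

8.34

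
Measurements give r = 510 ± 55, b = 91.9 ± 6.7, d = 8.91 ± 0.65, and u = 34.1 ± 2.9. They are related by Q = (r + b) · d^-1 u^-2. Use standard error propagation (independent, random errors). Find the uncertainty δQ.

0.0120

Let w = r + b = 602. δw = √(δr² + δb²) = √(3020 + 44.9) = 55.4, so δw/w = 0.0921.
Q is then a monomial in w, d, u:
δQ/Q = √((δw/w)² + (-1·δd/d)² + (-2·δu/u)²) = √(0.00847 + 0.00532 + 0.0289) = 0.207
Q = 0.0581, so δQ = 0.207 × 0.0581 = 0.0120.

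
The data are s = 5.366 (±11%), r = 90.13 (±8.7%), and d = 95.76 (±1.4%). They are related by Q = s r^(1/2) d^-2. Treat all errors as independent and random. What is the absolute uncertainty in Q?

Q is a product of powers, so relative uncertainties combine in quadrature:
  (1·δs/s)² = (1×0.110)² = 0.0121;  (½·δr/r)² = (0.5×0.0870)² = 0.00189;  (-2·δd/d)² = (-2×0.0140)² = 0.000784
δQ/Q = √(0.0148) = 0.122
Q = 0.005555, so δQ = 0.122 × 0.005555 = 0.000675.

0.000675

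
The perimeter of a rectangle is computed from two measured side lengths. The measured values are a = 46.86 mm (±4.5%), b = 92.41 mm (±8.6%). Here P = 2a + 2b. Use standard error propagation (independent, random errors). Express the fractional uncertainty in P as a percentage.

P is a linear combination, so absolute uncertainties add in quadrature:
  (2·δa)² = 17.8;  (2·δb)² = 253
δP = √(270) = 16.4 mm
P = 278.5 mm, so δP/P = 16.4/278.5 = 0.0590.

5.90%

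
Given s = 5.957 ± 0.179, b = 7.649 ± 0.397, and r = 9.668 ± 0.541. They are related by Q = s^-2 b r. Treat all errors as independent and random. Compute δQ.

0.202

Products/powers → add relative errors in quadrature, weighted by exponent:
  (-2·δs/s)² = (-2×0.0300)² = 0.00361;  (1·δb/b)² = (1×0.0519)² = 0.00269;  (1·δr/r)² = (1×0.0560)² = 0.00313
δQ/Q = √(0.00944) = 0.0971
Q = 2.084, so δQ = 0.0971 × 2.084 = 0.202.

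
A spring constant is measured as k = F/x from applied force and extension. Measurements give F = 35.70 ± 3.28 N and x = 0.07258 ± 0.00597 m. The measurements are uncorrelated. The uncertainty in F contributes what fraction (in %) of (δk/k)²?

(δk/k)² = (1·δF/F)² + (-1·δx/x)²
  F term: (1×0.0919)² = 0.00844
  x term: (-1×0.0823)² = 0.00677
Total = 0.0152. Share from F = 0.00844/0.0152 = 0.555.

55.5%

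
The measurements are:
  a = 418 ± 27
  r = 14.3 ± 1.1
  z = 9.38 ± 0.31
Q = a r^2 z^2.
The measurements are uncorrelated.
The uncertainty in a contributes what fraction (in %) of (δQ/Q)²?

(δQ/Q)² = (1·δa/a)² + (2·δr/r)² + (2·δz/z)²
  a term: (1×0.0646)² = 0.00417
  r term: (2×0.0769)² = 0.0237
  z term: (2×0.0330)² = 0.00437
Total = 0.0322. Share from a = 0.00417/0.0322 = 0.130.

13.0%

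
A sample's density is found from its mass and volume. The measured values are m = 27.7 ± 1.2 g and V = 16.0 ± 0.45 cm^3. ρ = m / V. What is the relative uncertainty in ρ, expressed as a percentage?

5.17%

Products/powers → add relative errors in quadrature, weighted by exponent:
  (1·δm/m)² = (1×0.0433)² = 0.00188;  (-1·δV/V)² = (-1×0.0281)² = 0.000791
δρ/ρ = √(0.00267) = 0.0517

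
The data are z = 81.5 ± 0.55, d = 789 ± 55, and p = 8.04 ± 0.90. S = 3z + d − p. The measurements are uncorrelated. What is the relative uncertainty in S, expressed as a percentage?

5.37%

Each term contributes (cᵢ δxᵢ)² to (δS)²:
  (3·δz)² = 2.72;  (δd)² = 3020;  (δp)² = 0.810
δS = √(3030) = 55.0
S = 1030, so δS/S = 55.0/1030 = 0.0537.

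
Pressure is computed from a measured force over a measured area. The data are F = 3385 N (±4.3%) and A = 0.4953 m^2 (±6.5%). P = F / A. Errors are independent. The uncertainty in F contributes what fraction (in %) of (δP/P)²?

30.4%

(δP/P)² = (1·δF/F)² + (-1·δA/A)²
  F term: (1×0.0430)² = 0.00185
  A term: (-1×0.0650)² = 0.00423
Total = 0.00607. Share from F = 0.00185/0.00607 = 0.304.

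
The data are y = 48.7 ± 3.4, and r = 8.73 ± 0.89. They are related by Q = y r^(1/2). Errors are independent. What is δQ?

Since Q is a product/quotient, work with relative uncertainties:
  (1·δy/y)² = (1×0.0698)² = 0.00487;  (½·δr/r)² = (0.5×0.102)² = 0.00260
δQ/Q = √(0.00747) = 0.0864
Q = 144, so δQ = 0.0864 × 144 = 12.4.

12.4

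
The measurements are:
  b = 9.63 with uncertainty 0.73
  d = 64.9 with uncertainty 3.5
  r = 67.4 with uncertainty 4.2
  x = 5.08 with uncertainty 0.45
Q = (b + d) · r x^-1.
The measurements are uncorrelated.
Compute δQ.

117

Let u = b + d = 74.5. δu = √(δb² + δd²) = √(0.533 + 12.2) = 3.58, so δu/u = 0.0480.
Q is then a monomial in u, r, x:
δQ/Q = √((δu/u)² + (1·δr/r)² + (-1·δx/x)²) = √(0.00230 + 0.00388 + 0.00785) = 0.118
Q = 989, so δQ = 0.118 × 989 = 117.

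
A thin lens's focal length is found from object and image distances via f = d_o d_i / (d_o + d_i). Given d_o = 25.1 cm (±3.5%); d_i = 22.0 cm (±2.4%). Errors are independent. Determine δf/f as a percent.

∂f/∂d_o = (d_i/(d_o+d_i))² = 0.218;  ∂f/∂d_i = (d_o/(d_o+d_i))² = 0.284
δf = √((∂f/∂d_o · δd_o)² + (∂f/∂d_i · δd_i)²) = √(0.0367 + 0.0225) = 0.243 cm
f = 11.7 cm, so δf/f = 0.243/11.7 = 0.0208.

2.08%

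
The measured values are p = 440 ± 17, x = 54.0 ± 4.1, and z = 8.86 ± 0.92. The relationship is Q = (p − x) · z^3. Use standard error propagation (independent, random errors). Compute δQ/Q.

0.315

Let u = p − x = 386. δu = √(δp² + δx²) = √(289 + 16.8) = 17.5, so δu/u = 0.0453.
Q is then a monomial in u, z:
δQ/Q = √((δu/u)² + (3·δz/z)²) = √(0.00205 + 0.0970) = 0.315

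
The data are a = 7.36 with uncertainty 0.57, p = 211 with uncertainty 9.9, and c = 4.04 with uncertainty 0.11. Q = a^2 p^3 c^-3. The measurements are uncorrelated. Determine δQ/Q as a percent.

22.5%

Each factor contributes (exponent × relative error)² to (δQ/Q)²:
  (2·δa/a)² = (2×0.0774)² = 0.0240;  (3·δp/p)² = (3×0.0469)² = 0.0198;  (-3·δc/c)² = (-3×0.0272)² = 0.00667
δQ/Q = √(0.0505) = 0.225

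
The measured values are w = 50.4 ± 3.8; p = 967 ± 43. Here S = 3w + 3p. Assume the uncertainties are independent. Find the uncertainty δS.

130

For a sum/difference, combine absolute errors in quadrature:
  (3·δw)² = 130;  (3·δp)² = 16600
δS = √(16800) = 130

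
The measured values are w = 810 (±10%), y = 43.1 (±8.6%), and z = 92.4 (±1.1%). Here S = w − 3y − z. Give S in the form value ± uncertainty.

588 ± 81.8

Each term contributes (cᵢ δxᵢ)² to (δS)²:
  (δw)² = 6560;  (3·δy)² = 124;  (δz)² = 1.03
δS = √(6690) = 81.8
S = 588.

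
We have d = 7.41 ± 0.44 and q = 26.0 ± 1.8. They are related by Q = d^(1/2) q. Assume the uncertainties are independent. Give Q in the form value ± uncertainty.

70.8 ± 5.33

For a monomial Q ∝ d^(1/2), q, fractional errors add in quadrature:
  (½·δd/d)² = (0.5×0.0594)² = 0.000881;  (1·δq/q)² = (1×0.0692)² = 0.00479
δQ/Q = √(0.00567) = 0.0753
Q = 70.8, so δQ = 0.0753 × 70.8 = 5.33.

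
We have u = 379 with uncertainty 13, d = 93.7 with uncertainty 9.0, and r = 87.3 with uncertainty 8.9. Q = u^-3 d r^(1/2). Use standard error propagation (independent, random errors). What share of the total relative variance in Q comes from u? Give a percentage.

(δQ/Q)² = (-3·δu/u)² + (1·δd/d)² + (½·δr/r)²
  u term: (-3×0.0343)² = 0.0106
  d term: (1×0.0961)² = 0.00923
  r term: (0.5×0.102)² = 0.00260
Total = 0.0224. Share from u = 0.0106/0.0224 = 0.472.

47.2%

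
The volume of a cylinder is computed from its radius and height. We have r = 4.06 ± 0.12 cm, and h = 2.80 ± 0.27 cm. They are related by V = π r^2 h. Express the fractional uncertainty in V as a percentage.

11.3%

Relative error in a monomial: (δV/V)² = Σ (nᵢ · δxᵢ/xᵢ)².
  (2·δr/r)² = (2×0.0296)² = 0.00349;  (1·δh/h)² = (1×0.0964)² = 0.00930
δV/V = √(0.0128) = 0.113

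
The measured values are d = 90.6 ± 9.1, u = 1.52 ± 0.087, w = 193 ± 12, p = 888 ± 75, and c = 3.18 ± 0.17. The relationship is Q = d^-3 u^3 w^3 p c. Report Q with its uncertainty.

Relative error in a monomial: (δQ/Q)² = Σ (nᵢ · δxᵢ/xᵢ)².
  (-3·δd/d)² = (-3×0.100)² = 0.0908;  (3·δu/u)² = (3×0.0572)² = 0.0295;  (3·δw/w)² = (3×0.0622)² = 0.0348;  (1·δp/p)² = (1×0.0845)² = 0.00713;  (1·δc/c)² = (1×0.0535)² = 0.00286
δQ/Q = √(0.165) = 0.406
Q = 95900, so δQ = 0.406 × 95900 = 38900.

95900 ± 38900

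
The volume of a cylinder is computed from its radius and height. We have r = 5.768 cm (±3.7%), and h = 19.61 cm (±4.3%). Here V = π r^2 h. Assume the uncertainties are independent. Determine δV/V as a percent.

Relative error in a monomial: (δV/V)² = Σ (nᵢ · δxᵢ/xᵢ)².
  (2·δr/r)² = (2×0.0370)² = 0.00548;  (1·δh/h)² = (1×0.0430)² = 0.00185
δV/V = √(0.00733) = 0.0856

8.56%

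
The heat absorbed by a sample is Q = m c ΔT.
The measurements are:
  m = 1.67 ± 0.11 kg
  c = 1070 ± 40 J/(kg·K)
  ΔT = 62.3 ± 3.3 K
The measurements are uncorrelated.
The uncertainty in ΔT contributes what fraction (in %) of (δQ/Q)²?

32.8%

(δQ/Q)² = (1·δm/m)² + (1·δc/c)² + (1·δΔT/ΔT)²
  m term: (1×0.0659)² = 0.00434
  c term: (1×0.0374)² = 0.00140
  ΔT term: (1×0.0530)² = 0.00281
Total = 0.00854. Share from ΔT = 0.00281/0.00854 = 0.328.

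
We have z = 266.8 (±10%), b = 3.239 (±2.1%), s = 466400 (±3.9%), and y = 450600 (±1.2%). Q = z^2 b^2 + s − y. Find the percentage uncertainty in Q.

20.2%

Let p = z^2·b^2 = 746800. δp/p = √((2·δz/z)² + (2·δb/b)²) = √(0.0400 + 0.00176) = 0.204, so δp = 1.53e+05.
Q = p + s − y: δQ = √(δp² + δs² + δy²) = √(2.33e+10 + 3.31e+08 + 2.92e+07) = 1.54e+05
Q = 762600, so δQ/Q = 1.54e+05/762600 = 0.202.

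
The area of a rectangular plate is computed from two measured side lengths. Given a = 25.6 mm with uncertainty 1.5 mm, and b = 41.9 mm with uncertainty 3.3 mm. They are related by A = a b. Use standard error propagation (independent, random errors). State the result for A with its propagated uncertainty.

1070 ± 105 mm^2

Products/powers → add relative errors in quadrature, weighted by exponent:
  (1·δa/a)² = (1×0.0586)² = 0.00343;  (1·δb/b)² = (1×0.0788)² = 0.00620
δA/A = √(0.00964) = 0.0982
A = 1070 mm^2, so δA = 0.0982 × 1070 = 105 mm^2.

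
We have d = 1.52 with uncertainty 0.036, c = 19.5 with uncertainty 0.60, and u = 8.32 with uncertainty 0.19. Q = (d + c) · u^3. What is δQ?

Let w = d + c = 21.0. δw = √(δd² + δc²) = √(0.00130 + 0.360) = 0.601, so δw/w = 0.0286.
Q is then a monomial in w, u:
δQ/Q = √((δw/w)² + (3·δu/u)²) = √(0.000818 + 0.00469) = 0.0742
Q = 12100, so δQ = 0.0742 × 12100 = 899.

899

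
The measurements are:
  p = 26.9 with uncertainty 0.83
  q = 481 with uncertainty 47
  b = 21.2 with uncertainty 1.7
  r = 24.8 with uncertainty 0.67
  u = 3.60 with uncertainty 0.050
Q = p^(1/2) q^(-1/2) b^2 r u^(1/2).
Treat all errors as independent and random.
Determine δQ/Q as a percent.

Products/powers → add relative errors in quadrature, weighted by exponent:
  (½·δp/p)² = (0.5×0.0309)² = 0.000238;  (−½·δq/q)² = (-0.5×0.0977)² = 0.00239;  (2·δb/b)² = (2×0.0802)² = 0.0257;  (1·δr/r)² = (1×0.0270)² = 0.000730;  (½·δu/u)² = (0.5×0.0139)² = 4.82e-05
δQ/Q = √(0.0291) = 0.171

17.1%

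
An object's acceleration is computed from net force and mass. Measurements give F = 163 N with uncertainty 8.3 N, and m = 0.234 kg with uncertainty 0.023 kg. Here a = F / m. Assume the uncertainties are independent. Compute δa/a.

0.111

a is a product of powers, so relative uncertainties combine in quadrature:
  (1·δF/F)² = (1×0.0509)² = 0.00259;  (-1·δm/m)² = (-1×0.0983)² = 0.00966
δa/a = √(0.0123) = 0.111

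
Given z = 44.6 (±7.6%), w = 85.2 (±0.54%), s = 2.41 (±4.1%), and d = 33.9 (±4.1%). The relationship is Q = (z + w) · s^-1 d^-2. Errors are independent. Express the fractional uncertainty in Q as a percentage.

9.54%

Let u = z + w = 130. δu = √(δz² + δw²) = √(11.5 + 0.212) = 3.42, so δu/u = 0.0264.
Q is then a monomial in u, s, d:
δQ/Q = √((δu/u)² + (-1·δs/s)² + (-2·δd/d)²) = √(0.000695 + 0.00168 + 0.00672) = 0.0954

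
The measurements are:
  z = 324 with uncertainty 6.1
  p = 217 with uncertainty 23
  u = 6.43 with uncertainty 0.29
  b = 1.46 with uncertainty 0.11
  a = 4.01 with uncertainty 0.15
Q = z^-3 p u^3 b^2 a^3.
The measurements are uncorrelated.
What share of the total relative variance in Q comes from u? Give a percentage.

26.9%

(δQ/Q)² = (-3·δz/z)² + (1·δp/p)² + (3·δu/u)² + (2·δb/b)² + (3·δa/a)²
  z term: (-3×0.0188)² = 0.00319
  p term: (1×0.106)² = 0.0112
  u term: (3×0.0451)² = 0.0183
  b term: (2×0.0753)² = 0.0227
  a term: (3×0.0374)² = 0.0126
Total = 0.0680. Share from u = 0.0183/0.0680 = 0.269.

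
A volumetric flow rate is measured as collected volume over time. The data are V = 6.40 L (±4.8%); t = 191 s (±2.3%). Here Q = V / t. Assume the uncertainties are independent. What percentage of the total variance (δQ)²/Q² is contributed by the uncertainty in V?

81.3%

(δQ/Q)² = (1·δV/V)² + (-1·δt/t)²
  V term: (1×0.0480)² = 0.00230
  t term: (-1×0.0230)² = 0.000529
Total = 0.00283. Share from V = 0.00230/0.00283 = 0.813.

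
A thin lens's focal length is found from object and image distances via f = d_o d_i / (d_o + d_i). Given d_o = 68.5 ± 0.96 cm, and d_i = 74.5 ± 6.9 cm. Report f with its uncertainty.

∂f/∂d_o = (d_i/(d_o+d_i))² = 0.271;  ∂f/∂d_i = (d_o/(d_o+d_i))² = 0.229
δf = √((∂f/∂d_o · δd_o)² + (∂f/∂d_i · δd_i)²) = √(0.0679 + 2.51) = 1.60 cm
f = 35.7 cm.

35.7 ± 1.60 cm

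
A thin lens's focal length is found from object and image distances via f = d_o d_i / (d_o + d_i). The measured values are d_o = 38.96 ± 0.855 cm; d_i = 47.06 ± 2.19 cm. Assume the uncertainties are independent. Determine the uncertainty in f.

0.517 cm

∂f/∂d_o = (d_i/(d_o+d_i))² = 0.299;  ∂f/∂d_i = (d_o/(d_o+d_i))² = 0.205
δf = √((∂f/∂d_o · δd_o)² + (∂f/∂d_i · δd_i)²) = √(0.0655 + 0.202) = 0.517 cm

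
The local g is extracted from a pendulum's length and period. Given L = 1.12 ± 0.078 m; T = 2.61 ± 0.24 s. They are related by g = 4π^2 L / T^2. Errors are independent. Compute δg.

Products/powers → add relative errors in quadrature, weighted by exponent:
  (1·δL/L)² = (1×0.0696)² = 0.00485;  (-2·δT/T)² = (-2×0.0920)² = 0.0338
δg/g = √(0.0387) = 0.197
g = 6.49 m/s^2, so δg = 0.197 × 6.49 = 1.28 m/s^2.

1.28 m/s^2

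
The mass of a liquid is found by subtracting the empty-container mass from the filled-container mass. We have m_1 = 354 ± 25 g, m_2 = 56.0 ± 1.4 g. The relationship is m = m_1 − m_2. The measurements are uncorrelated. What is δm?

25.0 g

Each term contributes (cᵢ δxᵢ)² to (δm)²:
  (δm_1)² = 625;  (δm_2)² = 1.96
δm = √(627) = 25.0 g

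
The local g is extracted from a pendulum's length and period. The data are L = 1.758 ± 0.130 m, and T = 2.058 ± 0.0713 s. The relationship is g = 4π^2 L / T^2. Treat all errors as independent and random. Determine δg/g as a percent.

Each factor contributes (exponent × relative error)² to (δg/g)²:
  (1·δL/L)² = (1×0.0739)² = 0.00547;  (-2·δT/T)² = (-2×0.0346)² = 0.00480
δg/g = √(0.0103) = 0.101

10.1%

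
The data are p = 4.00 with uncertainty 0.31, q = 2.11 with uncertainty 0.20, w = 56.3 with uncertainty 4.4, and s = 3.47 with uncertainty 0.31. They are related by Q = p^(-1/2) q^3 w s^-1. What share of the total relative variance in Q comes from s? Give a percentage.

8.27%

(δQ/Q)² = (−½·δp/p)² + (3·δq/q)² + (1·δw/w)² + (-1·δs/s)²
  p term: (-0.5×0.0775)² = 0.00150
  q term: (3×0.0948)² = 0.0809
  w term: (1×0.0782)² = 0.00611
  s term: (-1×0.0893)² = 0.00798
Total = 0.0965. Share from s = 0.00798/0.0965 = 0.0827.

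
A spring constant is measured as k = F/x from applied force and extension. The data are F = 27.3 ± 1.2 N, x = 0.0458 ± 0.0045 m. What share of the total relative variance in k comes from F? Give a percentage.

16.7%

(δk/k)² = (1·δF/F)² + (-1·δx/x)²
  F term: (1×0.0440)² = 0.00193
  x term: (-1×0.0983)² = 0.00965
Total = 0.0116. Share from F = 0.00193/0.0116 = 0.167.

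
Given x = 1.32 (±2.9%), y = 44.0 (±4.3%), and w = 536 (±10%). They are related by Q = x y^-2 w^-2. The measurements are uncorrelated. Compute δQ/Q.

Since Q is a product/quotient, work with relative uncertainties:
  (1·δx/x)² = (1×0.0290)² = 0.000841;  (-2·δy/y)² = (-2×0.0430)² = 0.00740;  (-2·δw/w)² = (-2×0.100)² = 0.0400
δQ/Q = √(0.0482) = 0.220

0.220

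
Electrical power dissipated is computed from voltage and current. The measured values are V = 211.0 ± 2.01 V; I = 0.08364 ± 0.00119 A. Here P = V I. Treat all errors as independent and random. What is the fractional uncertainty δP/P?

0.0171

Products/powers → add relative errors in quadrature, weighted by exponent:
  (1·δV/V)² = (1×0.00953)² = 9.07e-05;  (1·δI/I)² = (1×0.0142)² = 0.000202
δP/P = √(0.000293) = 0.0171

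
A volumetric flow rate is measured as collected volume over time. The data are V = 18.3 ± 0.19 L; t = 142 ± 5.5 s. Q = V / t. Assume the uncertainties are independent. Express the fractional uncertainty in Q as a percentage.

4.01%

Relative error in a monomial: (δQ/Q)² = Σ (nᵢ · δxᵢ/xᵢ)².
  (1·δV/V)² = (1×0.0104)² = 0.000108;  (-1·δt/t)² = (-1×0.0387)² = 0.00150
δQ/Q = √(0.00161) = 0.0401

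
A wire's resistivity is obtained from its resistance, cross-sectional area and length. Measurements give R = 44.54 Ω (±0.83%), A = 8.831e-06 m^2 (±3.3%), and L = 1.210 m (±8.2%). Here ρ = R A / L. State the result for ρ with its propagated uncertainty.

(3.251 ± 0.289) × 10^-4 Ω·m

Since ρ is a product/quotient, work with relative uncertainties:
  (1·δR/R)² = (1×0.00830)² = 6.89e-05;  (1·δA/A)² = (1×0.0330)² = 0.00109;  (-1·δL/L)² = (-1×0.0820)² = 0.00672
δρ/ρ = √(0.00788) = 0.0888
ρ = 0.0003251 Ω·m, so δρ = 0.0888 × 0.0003251 = 2.89e-05 Ω·m.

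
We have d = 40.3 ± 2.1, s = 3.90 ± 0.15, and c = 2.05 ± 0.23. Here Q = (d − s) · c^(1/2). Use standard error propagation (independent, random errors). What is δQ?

Let u = d − s = 36.4. δu = √(δd² + δs²) = √(4.41 + 0.0225) = 2.11, so δu/u = 0.0578.
Q is then a monomial in u, c:
δQ/Q = √((δu/u)² + (½·δc/c)²) = √(0.00335 + 0.00315) = 0.0806
Q = 52.1, so δQ = 0.0806 × 52.1 = 4.20.

4.20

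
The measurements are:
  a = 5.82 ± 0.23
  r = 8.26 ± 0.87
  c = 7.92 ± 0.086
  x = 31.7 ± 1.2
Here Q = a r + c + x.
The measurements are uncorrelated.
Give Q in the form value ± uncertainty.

Let p = a·r = 48.1. δp/p = √((1·δa/a)² + (1·δr/r)²) = √(0.00156 + 0.0111) = 0.112, so δp = 5.41.
Q = p + c + x: δQ = √(δp² + δc² + δx²) = √(29.2 + 0.00740 + 1.44) = 5.54
Q = 87.7.

87.7 ± 5.54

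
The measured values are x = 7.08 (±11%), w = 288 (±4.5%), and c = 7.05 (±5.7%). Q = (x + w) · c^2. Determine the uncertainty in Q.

1790

Let u = x + w = 295. δu = √(δx² + δw²) = √(0.607 + 168) = 13.0, so δu/u = 0.0440.
Q is then a monomial in u, c:
δQ/Q = √((δu/u)² + (2·δc/c)²) = √(0.00194 + 0.0130) = 0.122
Q = 14700, so δQ = 0.122 × 14700 = 1790.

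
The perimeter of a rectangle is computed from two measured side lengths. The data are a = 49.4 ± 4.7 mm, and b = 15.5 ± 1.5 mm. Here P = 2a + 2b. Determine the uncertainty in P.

9.87 mm

Each term contributes (cᵢ δxᵢ)² to (δP)²:
  (2·δa)² = 88.4;  (2·δb)² = 9.00
δP = √(97.4) = 9.87 mm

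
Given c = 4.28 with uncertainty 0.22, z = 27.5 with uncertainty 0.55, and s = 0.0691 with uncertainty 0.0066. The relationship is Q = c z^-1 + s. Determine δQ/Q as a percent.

Let p = c·z^-1 = 0.156. δp/p = √((1·δc/c)² + (-1·δz/z)²) = √(0.00264 + 0.000400) = 0.0552, so δp = 0.00858.
Q = p + s: δQ = √(δp² + δs²) = √(7.37e-05 + 4.36e-05) = 0.0108
Q = 0.225, so δQ/Q = 0.0108/0.225 = 0.0482.

4.82%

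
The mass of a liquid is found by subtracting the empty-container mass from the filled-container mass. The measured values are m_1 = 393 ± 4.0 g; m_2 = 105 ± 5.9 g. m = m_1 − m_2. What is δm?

Absolute uncertainties add in quadrature for a linear combination:
  (δm_1)² = 16.0;  (δm_2)² = 34.8
δm = √(50.8) = 7.13 g

7.13 g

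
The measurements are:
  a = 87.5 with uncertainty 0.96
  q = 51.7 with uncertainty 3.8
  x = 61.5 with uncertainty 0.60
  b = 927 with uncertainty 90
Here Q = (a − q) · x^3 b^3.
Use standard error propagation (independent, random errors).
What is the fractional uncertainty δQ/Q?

Let u = a − q = 35.8. δu = √(δa² + δq²) = √(0.922 + 14.4) = 3.92, so δu/u = 0.109.
Q is then a monomial in u, x, b:
δQ/Q = √((δu/u)² + (3·δx/x)² + (3·δb/b)²) = √(0.0120 + 0.000857 + 0.0848) = 0.313

0.313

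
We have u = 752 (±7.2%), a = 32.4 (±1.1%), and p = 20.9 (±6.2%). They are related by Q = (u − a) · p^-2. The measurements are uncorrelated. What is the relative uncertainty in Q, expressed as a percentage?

Let w = u − a = 720. δw = √(δu² + δa²) = √(2930 + 0.127) = 54.1, so δw/w = 0.0752.
Q is then a monomial in w, p:
δQ/Q = √((δw/w)² + (-2·δp/p)²) = √(0.00566 + 0.0154) = 0.145

14.5%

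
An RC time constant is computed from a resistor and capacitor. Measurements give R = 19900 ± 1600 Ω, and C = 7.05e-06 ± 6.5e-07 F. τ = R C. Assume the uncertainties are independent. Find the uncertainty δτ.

0.0172 s

Since τ is a product/quotient, work with relative uncertainties:
  (1·δR/R)² = (1×0.0804)² = 0.00646;  (1·δC/C)² = (1×0.0922)² = 0.00850
δτ/τ = √(0.0150) = 0.122
τ = 0.140 s, so δτ = 0.122 × 0.140 = 0.0172 s.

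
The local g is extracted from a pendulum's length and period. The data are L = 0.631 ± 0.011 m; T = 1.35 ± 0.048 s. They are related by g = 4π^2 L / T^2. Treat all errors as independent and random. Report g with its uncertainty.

g is a product of powers, so relative uncertainties combine in quadrature:
  (1·δL/L)² = (1×0.0174)² = 0.000304;  (-2·δT/T)² = (-2×0.0356)² = 0.00506
δg/g = √(0.00536) = 0.0732
g = 13.7 m/s^2, so δg = 0.0732 × 13.7 = 1.00 m/s^2.

13.7 ± 1.00 m/s^2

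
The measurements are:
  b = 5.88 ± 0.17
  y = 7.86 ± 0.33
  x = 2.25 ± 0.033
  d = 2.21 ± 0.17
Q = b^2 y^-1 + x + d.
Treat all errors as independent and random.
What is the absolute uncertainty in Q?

0.359

Let p = b^2·y^-1 = 4.40. δp/p = √((2·δb/b)² + (-1·δy/y)²) = √(0.00334 + 0.00176) = 0.0715, so δp = 0.314.
Q = p + x + d: δQ = √(δp² + δx² + δd²) = √(0.0988 + 0.00109 + 0.0289) = 0.359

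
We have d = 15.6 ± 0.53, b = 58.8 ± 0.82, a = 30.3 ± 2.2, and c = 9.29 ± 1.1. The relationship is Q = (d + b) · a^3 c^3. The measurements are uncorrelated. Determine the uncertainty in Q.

Let u = d + b = 74.4. δu = √(δd² + δb²) = √(0.281 + 0.672) = 0.976, so δu/u = 0.0131.
Q is then a monomial in u, a, c:
δQ/Q = √((δu/u)² + (3·δa/a)² + (3·δc/c)²) = √(0.000172 + 0.0474 + 0.126) = 0.417
Q = 1.66e+09, so δQ = 0.417 × 1.66e+09 = 6.92e+08.

6.92e+08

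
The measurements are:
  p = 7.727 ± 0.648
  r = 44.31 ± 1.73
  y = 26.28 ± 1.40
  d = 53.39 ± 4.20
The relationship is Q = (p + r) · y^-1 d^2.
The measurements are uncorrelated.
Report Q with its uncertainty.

5644 ± 959

Let u = p + r = 52.04. δu = √(δp² + δr²) = √(0.420 + 2.99) = 1.85, so δu/u = 0.0355.
Q is then a monomial in u, y, d:
δQ/Q = √((δu/u)² + (-1·δy/y)² + (2·δd/d)²) = √(0.00126 + 0.00284 + 0.0248) = 0.170
Q = 5644, so δQ = 0.170 × 5644 = 959.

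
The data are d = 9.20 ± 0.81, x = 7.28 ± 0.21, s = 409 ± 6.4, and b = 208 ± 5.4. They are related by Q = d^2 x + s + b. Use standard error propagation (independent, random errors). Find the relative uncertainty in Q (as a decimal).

Let p = d^2·x = 616. δp/p = √((2·δd/d)² + (1·δx/x)²) = √(0.0310 + 0.000832) = 0.178, so δp = 110.
Q = p + s + b: δQ = √(δp² + δs² + δb²) = √(12100 + 41.0 + 29.2) = 110
Q = 1230, so δQ/Q = 110/1230 = 0.0894.

0.0894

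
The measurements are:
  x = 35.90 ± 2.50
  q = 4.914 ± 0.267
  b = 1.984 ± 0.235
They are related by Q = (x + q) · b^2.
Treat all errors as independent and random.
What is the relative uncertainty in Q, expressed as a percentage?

Let u = x + q = 40.81. δu = √(δx² + δq²) = √(6.25 + 0.0713) = 2.51, so δu/u = 0.0616.
Q is then a monomial in u, b:
δQ/Q = √((δu/u)² + (2·δb/b)²) = √(0.00379 + 0.0561) = 0.245

24.5%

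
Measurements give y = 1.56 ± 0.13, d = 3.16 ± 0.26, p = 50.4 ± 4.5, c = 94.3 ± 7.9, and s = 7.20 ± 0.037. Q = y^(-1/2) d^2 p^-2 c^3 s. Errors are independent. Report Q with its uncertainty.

Each factor contributes (exponent × relative error)² to (δQ/Q)²:
  (−½·δy/y)² = (-0.5×0.0833)² = 0.00174;  (2·δd/d)² = (2×0.0823)² = 0.0271;  (-2·δp/p)² = (-2×0.0893)² = 0.0319;  (3·δc/c)² = (3×0.0838)² = 0.0632;  (1·δs/s)² = (1×0.00514)² = 2.64e-05
δQ/Q = √(0.124) = 0.352
Q = 19000, so δQ = 0.352 × 19000 = 6690.

19000 ± 6690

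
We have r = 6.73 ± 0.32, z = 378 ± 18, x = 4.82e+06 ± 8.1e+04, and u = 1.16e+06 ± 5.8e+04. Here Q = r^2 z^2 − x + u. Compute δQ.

Let p = r^2·z^2 = 6.47e+06. δp/p = √((2·δr/r)² + (2·δz/z)²) = √(0.00904 + 0.00907) = 0.135, so δp = 8.71e+05.
Q = p − x + u: δQ = √(δp² + δx² + δu²) = √(7.59e+11 + 6.56e+09 + 3.36e+09) = 8.77e+05

8.77e+05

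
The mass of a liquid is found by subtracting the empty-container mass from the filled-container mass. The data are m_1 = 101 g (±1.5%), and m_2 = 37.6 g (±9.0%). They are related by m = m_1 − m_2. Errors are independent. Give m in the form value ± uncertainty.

63.4 ± 3.71 g

Each term contributes (cᵢ δxᵢ)² to (δm)²:
  (δm_1)² = 2.30;  (δm_2)² = 11.5
δm = √(13.7) = 3.71 g
m = 63.4 g.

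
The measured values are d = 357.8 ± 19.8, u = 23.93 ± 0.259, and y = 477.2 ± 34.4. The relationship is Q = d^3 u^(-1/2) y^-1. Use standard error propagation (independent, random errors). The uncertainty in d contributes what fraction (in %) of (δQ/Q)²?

(δQ/Q)² = (3·δd/d)² + (−½·δu/u)² + (-1·δy/y)²
  d term: (3×0.0553)² = 0.0276
  u term: (-0.5×0.0108)² = 2.93e-05
  y term: (-1×0.0721)² = 0.00520
Total = 0.0328. Share from d = 0.0276/0.0328 = 0.841.

84.1%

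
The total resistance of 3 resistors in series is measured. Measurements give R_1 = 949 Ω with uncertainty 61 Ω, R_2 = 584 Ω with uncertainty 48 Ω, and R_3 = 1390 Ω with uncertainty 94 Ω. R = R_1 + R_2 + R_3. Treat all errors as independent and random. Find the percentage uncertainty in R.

Absolute uncertainties add in quadrature for a linear combination:
  (δR_1)² = 3720;  (δR_2)² = 2300;  (δR_3)² = 8840
δR = √(14900) = 122 Ω
R = 2920 Ω, so δR/R = 122/2920 = 0.0417.

4.17%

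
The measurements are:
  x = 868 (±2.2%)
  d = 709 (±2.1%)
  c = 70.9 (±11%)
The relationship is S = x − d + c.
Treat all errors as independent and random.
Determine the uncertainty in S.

25.4

Sums and differences: (δS)² = Σ (cᵢ δxᵢ)².
  (δx)² = 365;  (δd)² = 222;  (δc)² = 60.8
δS = √(647) = 25.4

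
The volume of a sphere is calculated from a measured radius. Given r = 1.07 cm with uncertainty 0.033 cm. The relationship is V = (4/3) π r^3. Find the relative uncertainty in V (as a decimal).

0.0925

V ∝ r^3, so δV/V = |3| · δr/r = 3 × 0.0308 = 0.0925.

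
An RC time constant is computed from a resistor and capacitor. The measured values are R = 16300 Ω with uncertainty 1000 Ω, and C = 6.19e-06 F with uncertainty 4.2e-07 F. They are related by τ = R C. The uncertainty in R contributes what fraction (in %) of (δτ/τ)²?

(δτ/τ)² = (1·δR/R)² + (1·δC/C)²
  R term: (1×0.0613)² = 0.00376
  C term: (1×0.0679)² = 0.00460
Total = 0.00837. Share from R = 0.00376/0.00837 = 0.450.

45.0%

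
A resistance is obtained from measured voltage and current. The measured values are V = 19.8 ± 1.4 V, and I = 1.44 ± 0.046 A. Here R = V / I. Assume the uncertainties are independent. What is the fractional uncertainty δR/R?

0.0776

For a monomial R ∝ V, I^-1, fractional errors add in quadrature:
  (1·δV/V)² = (1×0.0707)² = 0.00500;  (-1·δI/I)² = (-1×0.0319)² = 0.00102
δR/R = √(0.00602) = 0.0776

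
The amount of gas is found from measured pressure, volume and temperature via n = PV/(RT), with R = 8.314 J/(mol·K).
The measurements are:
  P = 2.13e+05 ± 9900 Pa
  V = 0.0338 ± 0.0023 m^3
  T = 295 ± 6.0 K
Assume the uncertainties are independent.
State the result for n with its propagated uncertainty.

2.94 ± 0.249 mol

Relative error in a monomial: (δn/n)² = Σ (nᵢ · δxᵢ/xᵢ)².
  (1·δP/P)² = (1×0.0465)² = 0.00216;  (1·δV/V)² = (1×0.0680)² = 0.00463;  (-1·δT/T)² = (-1×0.0203)² = 0.000414
δn/n = √(0.00720) = 0.0849
n = 2.94 mol, so δn = 0.0849 × 2.94 = 0.249 mol.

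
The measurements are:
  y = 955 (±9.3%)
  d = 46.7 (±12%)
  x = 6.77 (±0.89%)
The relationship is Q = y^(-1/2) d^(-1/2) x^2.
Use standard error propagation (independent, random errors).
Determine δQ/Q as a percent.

7.80%

Since Q is a product/quotient, work with relative uncertainties:
  (−½·δy/y)² = (-0.5×0.0930)² = 0.00216;  (−½·δd/d)² = (-0.5×0.120)² = 0.00360;  (2·δx/x)² = (2×0.00890)² = 0.000317
δQ/Q = √(0.00608) = 0.0780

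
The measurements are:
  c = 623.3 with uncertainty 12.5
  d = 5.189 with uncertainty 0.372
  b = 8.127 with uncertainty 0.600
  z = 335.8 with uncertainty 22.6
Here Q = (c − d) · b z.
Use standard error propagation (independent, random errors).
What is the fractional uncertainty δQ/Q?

Let u = c − d = 618.1. δu = √(δc² + δd²) = √(156 + 0.138) = 12.5, so δu/u = 0.0202.
Q is then a monomial in u, b, z:
δQ/Q = √((δu/u)² + (1·δb/b)² + (1·δz/z)²) = √(0.000409 + 0.00545 + 0.00453) = 0.102

0.102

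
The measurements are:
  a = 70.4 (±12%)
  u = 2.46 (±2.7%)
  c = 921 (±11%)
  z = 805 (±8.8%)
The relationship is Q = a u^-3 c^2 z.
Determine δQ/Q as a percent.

27.8%

Since Q is a product/quotient, work with relative uncertainties:
  (1·δa/a)² = (1×0.120)² = 0.0144;  (-3·δu/u)² = (-3×0.0270)² = 0.00656;  (2·δc/c)² = (2×0.110)² = 0.0484;  (1·δz/z)² = (1×0.0880)² = 0.00774
δQ/Q = √(0.0771) = 0.278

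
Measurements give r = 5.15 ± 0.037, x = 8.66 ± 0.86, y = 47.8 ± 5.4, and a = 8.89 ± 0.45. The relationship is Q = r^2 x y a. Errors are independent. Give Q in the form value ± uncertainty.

For a monomial Q ∝ r^2, x, y, a, fractional errors add in quadrature:
  (2·δr/r)² = (2×0.00718)² = 0.000206;  (1·δx/x)² = (1×0.0993)² = 0.00986;  (1·δy/y)² = (1×0.113)² = 0.0128;  (1·δa/a)² = (1×0.0506)² = 0.00256
δQ/Q = √(0.0254) = 0.159
Q = 97600, so δQ = 0.159 × 97600 = 15600.

97600 ± 15600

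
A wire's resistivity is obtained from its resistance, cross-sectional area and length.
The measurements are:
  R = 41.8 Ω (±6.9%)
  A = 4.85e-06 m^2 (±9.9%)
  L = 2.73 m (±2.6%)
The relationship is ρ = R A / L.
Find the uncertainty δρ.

9.17e-06 Ω·m

For a monomial ρ ∝ R, A, L^-1, fractional errors add in quadrature:
  (1·δR/R)² = (1×0.0690)² = 0.00476;  (1·δA/A)² = (1×0.0990)² = 0.00980;  (-1·δL/L)² = (-1×0.0260)² = 0.000676
δρ/ρ = √(0.0152) = 0.123
ρ = 7.43e-05 Ω·m, so δρ = 0.123 × 7.43e-05 = 9.17e-06 Ω·m.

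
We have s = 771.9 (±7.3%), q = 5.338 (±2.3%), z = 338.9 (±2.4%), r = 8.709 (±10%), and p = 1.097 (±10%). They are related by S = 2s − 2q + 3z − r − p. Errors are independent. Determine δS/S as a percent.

Absolute uncertainties add in quadrature for a linear combination:
  (2·δs)² = 12700;  (2·δq)² = 0.0603;  (3·δz)² = 595;  (δr)² = 0.758;  (δp)² = 0.0120
δS = √(13300) = 115
S = 2540, so δS/S = 115/2540 = 0.0454.

4.54%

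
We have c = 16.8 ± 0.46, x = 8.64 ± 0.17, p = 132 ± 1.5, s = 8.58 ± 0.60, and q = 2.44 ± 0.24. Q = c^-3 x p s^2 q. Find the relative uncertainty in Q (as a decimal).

0.191

Since Q is a product/quotient, work with relative uncertainties:
  (-3·δc/c)² = (-3×0.0274)² = 0.00675;  (1·δx/x)² = (1×0.0197)² = 0.000387;  (1·δp/p)² = (1×0.0114)² = 0.000129;  (2·δs/s)² = (2×0.0699)² = 0.0196;  (1·δq/q)² = (1×0.0984)² = 0.00967
δQ/Q = √(0.0365) = 0.191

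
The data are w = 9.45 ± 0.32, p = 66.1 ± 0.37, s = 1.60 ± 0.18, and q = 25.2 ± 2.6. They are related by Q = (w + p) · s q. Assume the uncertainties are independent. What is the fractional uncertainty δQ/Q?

0.153

Let u = w + p = 75.5. δu = √(δw² + δp²) = √(0.102 + 0.137) = 0.489, so δu/u = 0.00647.
Q is then a monomial in u, s, q:
δQ/Q = √((δu/u)² + (1·δs/s)² + (1·δq/q)²) = √(4.19e-05 + 0.0127 + 0.0106) = 0.153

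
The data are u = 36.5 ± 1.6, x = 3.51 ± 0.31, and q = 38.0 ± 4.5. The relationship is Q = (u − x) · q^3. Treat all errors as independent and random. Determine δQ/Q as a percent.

Let w = u − x = 33.0. δw = √(δu² + δx²) = √(2.56 + 0.0961) = 1.63, so δw/w = 0.0494.
Q is then a monomial in w, q:
δQ/Q = √((δw/w)² + (3·δq/q)²) = √(0.00244 + 0.126) = 0.359

35.9%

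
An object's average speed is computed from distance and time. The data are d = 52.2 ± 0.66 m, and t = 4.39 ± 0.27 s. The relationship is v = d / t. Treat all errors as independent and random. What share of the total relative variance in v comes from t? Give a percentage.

(δv/v)² = (1·δd/d)² + (-1·δt/t)²
  d term: (1×0.0126)² = 0.000160
  t term: (-1×0.0615)² = 0.00378
Total = 0.00394. Share from t = 0.00378/0.00394 = 0.959.

95.9%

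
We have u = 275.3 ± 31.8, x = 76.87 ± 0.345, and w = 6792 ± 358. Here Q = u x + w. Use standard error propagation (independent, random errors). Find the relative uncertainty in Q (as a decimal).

Let p = u·x = 21160. δp/p = √((1·δu/u)² + (1·δx/x)²) = √(0.0133 + 2.01e-05) = 0.116, so δp = 2450.
Q = p + w: δQ = √(δp² + δw²) = √(5.98e+06 + 1.28e+05) = 2470
Q = 27950, so δQ/Q = 2470/27950 = 0.0884.

0.0884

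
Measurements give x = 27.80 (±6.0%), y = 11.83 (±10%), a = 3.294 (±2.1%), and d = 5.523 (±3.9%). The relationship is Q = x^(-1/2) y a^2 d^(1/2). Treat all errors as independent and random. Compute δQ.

Since Q is a product/quotient, work with relative uncertainties:
  (−½·δx/x)² = (-0.5×0.0600)² = 0.000900;  (1·δy/y)² = (1×0.100)² = 0.0100;  (2·δa/a)² = (2×0.0210)² = 0.00176;  (½·δd/d)² = (0.5×0.0390)² = 0.000380
δQ/Q = √(0.0130) = 0.114
Q = 57.21, so δQ = 0.114 × 57.21 = 6.53.

6.53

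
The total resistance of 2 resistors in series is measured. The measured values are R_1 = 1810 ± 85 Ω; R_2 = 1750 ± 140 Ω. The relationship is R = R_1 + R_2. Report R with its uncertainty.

3560 ± 164 Ω

Each term contributes (cᵢ δxᵢ)² to (δR)²:
  (δR_1)² = 7220;  (δR_2)² = 19600
δR = √(26800) = 164 Ω
R = 3560 Ω.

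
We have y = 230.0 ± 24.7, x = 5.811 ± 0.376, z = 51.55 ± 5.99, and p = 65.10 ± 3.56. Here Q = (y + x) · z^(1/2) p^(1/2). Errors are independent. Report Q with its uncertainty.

13660 ± 1680

Let u = y + x = 235.8. δu = √(δy² + δx²) = √(610 + 0.141) = 24.7, so δu/u = 0.105.
Q is then a monomial in u, z, p:
δQ/Q = √((δu/u)² + (½·δz/z)² + (½·δp/p)²) = √(0.0110 + 0.00338 + 0.000748) = 0.123
Q = 13660, so δQ = 0.123 × 13660 = 1680.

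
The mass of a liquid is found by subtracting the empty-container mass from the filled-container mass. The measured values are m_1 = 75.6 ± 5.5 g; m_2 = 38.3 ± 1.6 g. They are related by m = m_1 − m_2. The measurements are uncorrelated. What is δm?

Sums and differences: (δm)² = Σ (cᵢ δxᵢ)².
  (δm_1)² = 30.2;  (δm_2)² = 2.56
δm = √(32.8) = 5.73 g

5.73 g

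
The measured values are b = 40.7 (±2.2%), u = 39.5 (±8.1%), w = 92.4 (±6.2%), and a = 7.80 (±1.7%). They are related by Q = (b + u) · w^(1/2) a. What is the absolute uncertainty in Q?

Let h = b + u = 80.2. δh = √(δb² + δu²) = √(0.802 + 10.2) = 3.32, so δh/h = 0.0414.
Q is then a monomial in h, w, a:
δQ/Q = √((δh/h)² + (½·δw/w)² + (1·δa/a)²) = √(0.00172 + 0.000961 + 0.000289) = 0.0545
Q = 6010, so δQ = 0.0545 × 6010 = 327.

327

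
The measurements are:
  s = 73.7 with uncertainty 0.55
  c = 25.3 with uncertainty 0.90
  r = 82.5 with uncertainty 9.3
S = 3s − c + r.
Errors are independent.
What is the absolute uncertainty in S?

9.49

For a sum/difference, combine absolute errors in quadrature:
  (3·δs)² = 2.72;  (δc)² = 0.810;  (δr)² = 86.5
δS = √(90.0) = 9.49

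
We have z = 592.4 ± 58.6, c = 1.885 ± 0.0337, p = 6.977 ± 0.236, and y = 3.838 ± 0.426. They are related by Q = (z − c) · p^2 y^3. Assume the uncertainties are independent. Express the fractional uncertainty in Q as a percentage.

Let u = z − c = 590.5. δu = √(δz² + δc²) = √(3430 + 0.00114) = 58.6, so δu/u = 0.0992.
Q is then a monomial in u, p, y:
δQ/Q = √((δu/u)² + (2·δp/p)² + (3·δy/y)²) = √(0.00985 + 0.00458 + 0.111) = 0.354

35.4%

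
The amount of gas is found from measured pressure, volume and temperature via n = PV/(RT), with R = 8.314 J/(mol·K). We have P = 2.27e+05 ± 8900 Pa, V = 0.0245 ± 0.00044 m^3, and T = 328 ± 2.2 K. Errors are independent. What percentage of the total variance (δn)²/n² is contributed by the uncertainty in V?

(δn/n)² = (1·δP/P)² + (1·δV/V)² + (-1·δT/T)²
  P term: (1×0.0392)² = 0.00154
  V term: (1×0.0180)² = 0.000323
  T term: (-1×0.00671)² = 4.5e-05
Total = 0.00190. Share from V = 0.000323/0.00190 = 0.169.

16.9%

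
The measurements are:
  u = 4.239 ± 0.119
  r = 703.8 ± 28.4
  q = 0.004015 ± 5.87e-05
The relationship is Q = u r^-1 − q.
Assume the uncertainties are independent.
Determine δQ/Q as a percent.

15.0%

Let p = u·r^-1 = 0.006023. δp/p = √((1·δu/u)² + (-1·δr/r)²) = √(0.000788 + 0.00163) = 0.0492, so δp = 0.000296.
Q = p − q: δQ = √(δp² + δq²) = √(8.77e-08 + 3.45e-09) = 0.000302
Q = 0.002008, so δQ/Q = 0.000302/0.002008 = 0.150.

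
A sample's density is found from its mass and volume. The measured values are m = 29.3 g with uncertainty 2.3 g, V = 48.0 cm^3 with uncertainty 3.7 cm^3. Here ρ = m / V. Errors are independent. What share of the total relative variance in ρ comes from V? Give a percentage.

(δρ/ρ)² = (1·δm/m)² + (-1·δV/V)²
  m term: (1×0.0785)² = 0.00616
  V term: (-1×0.0771)² = 0.00594
Total = 0.0121. Share from V = 0.00594/0.0121 = 0.491.

49.1%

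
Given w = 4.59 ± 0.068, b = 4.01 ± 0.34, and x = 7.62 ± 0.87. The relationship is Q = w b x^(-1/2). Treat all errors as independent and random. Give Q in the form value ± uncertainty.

6.67 ± 0.689

Since Q is a product/quotient, work with relative uncertainties:
  (1·δw/w)² = (1×0.0148)² = 0.000219;  (1·δb/b)² = (1×0.0848)² = 0.00719;  (−½·δx/x)² = (-0.5×0.114)² = 0.00326
δQ/Q = √(0.0107) = 0.103
Q = 6.67, so δQ = 0.103 × 6.67 = 0.689.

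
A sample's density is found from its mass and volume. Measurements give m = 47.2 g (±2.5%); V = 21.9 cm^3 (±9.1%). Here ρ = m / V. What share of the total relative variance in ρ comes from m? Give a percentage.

(δρ/ρ)² = (1·δm/m)² + (-1·δV/V)²
  m term: (1×0.0250)² = 0.000625
  V term: (-1×0.0910)² = 0.00828
Total = 0.00891. Share from m = 0.000625/0.00891 = 0.0702.

7.02%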